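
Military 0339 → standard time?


3:39 AM

Hour: 3
3 < 12 → AM


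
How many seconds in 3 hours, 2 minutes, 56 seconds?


10976 seconds

Hours: 3 × 3600 = 10800
Minutes: 2 × 60 = 120
Seconds: 56
Total = 10800 + 120 + 56 = 10976


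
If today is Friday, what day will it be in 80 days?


Monday

Start: Friday (index 4)
(4 + 80) mod 7
= 84 mod 7
= 0
Index 0 → Monday


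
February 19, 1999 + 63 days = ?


Start: February 19, 1999
Add 63 days
February 19 → March 1: 28 - 19 + 1 = 10 days (63 - 10 = 53 left)
March 1 → April 1: 31 - 1 + 1 = 31 days (53 - 31 = 22 left)
April 1 + 22 = April 23, 1999

April 23, 1999


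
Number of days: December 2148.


31 days

Month: December (month 12)
December has 31 days


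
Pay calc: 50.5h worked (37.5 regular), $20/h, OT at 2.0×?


Regular: 37.5h × $20 = $750.00
Overtime: 50.5 - 37.5 = 13.0h
OT pay: 13.0h × $20 × 2.0 = $520.00
Total = $750.00 + $520.00 = $1270.00

$1270.00


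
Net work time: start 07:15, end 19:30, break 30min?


11h 45m (705 minutes)

Total time = (19×60+30) - (7×60+15)
= 1170 - 435 = 735 min
Minus break: 735 - 30 = 705 min
= 11h 45m


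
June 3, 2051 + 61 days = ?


Start: June 3, 2051
Add 61 days
June 3 → July 1: 30 - 3 + 1 = 28 days (61 - 28 = 33 left)
July 1 → August 1: 31 - 1 + 1 = 31 days (33 - 31 = 2 left)
August 1 + 2 = August 3, 2051

August 3, 2051


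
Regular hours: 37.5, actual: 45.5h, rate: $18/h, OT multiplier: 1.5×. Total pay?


$891.00

Regular: 37.5h × $18 = $675.00
Overtime: 45.5 - 37.5 = 8.0h
OT pay: 8.0h × $18 × 1.5 = $216.00
Total = $675.00 + $216.00 = $891.00


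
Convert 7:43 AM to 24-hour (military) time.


07:43

Input: 7:43 AM
AM hour stays: 7


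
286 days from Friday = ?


Thursday

Start: Friday (index 4)
(4 + 286) mod 7
= 290 mod 7
= 3
Index 3 → Thursday


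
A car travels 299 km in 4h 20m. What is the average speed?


69.0 km/h

Distance: 299 km
Time: 4h 20m = 260 min = 260/60 = 13/3 hours
Speed = 299 ÷ (13/3) = 299 × 3 / 13 = 897/13 = 69.0 km/h


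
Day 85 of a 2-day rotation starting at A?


Shift A

Shifts: A, B
Start: A (index 0)
Day 85: (0 + 85 - 1) mod 2
= 84 mod 2
= 0
Index 0 → shift A


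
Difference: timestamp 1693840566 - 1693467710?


372856 seconds (103.6 hours / 4.32 days)

Difference = 1693840566 - 1693467710 = 372856 seconds
In hours: 372856 / 3600 ≈ 103.6
In days: 372856 / 86400 ≈ 4.32


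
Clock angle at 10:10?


Hour hand = 10×30 + 10×0.5 = 305.0°
Minute hand = 10×6 = 60°
Difference = |305.0 - 60| = 245.0°
Since > 180°: 360 - 245.0 = 115.0°

115.0°


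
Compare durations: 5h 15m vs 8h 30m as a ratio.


Duration 1: 315 minutes
Duration 2: 510 minutes
Ratio = 315:510
GCD = 15
Simplified = 21:34
As a decimal: 21/34 ≈ 0.62

21:34 (0.62)


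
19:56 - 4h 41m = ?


Start: 1196 minutes from midnight
Subtract: 281 minutes
Remaining: 1196 - 281 = 915
Hours: 15, Minutes: 15

15:15


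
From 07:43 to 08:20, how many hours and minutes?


0h 37m

End time in minutes: 8×60 + 20 = 500
Start time in minutes: 7×60 + 43 = 463
Difference = 500 - 463 = 37 minutes
= 0 hours 37 minutes


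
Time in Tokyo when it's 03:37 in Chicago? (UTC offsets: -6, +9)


Time difference = UTC+9 - UTC-6 = +15 hours
New hour = (3 + 15) mod 24
= 18 mod 24 = 18
Minutes unchanged → 18:37

18:37


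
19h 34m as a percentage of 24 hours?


Total minutes: 19×60 + 34 = 1174
Day = 24×60 = 1440 minutes
Fraction = 1174/1440 ≈ 0.8153
As a percentage: 1174/1440 × 100 ≈ 81.53%

0.8153 (81.53%)


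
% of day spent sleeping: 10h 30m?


Time: 630 minutes
Day: 1440 minutes
Percentage = (630/1440) × 100 ≈ 43.8%

43.8%


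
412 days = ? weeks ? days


Weeks: 412 ÷ 7 = 58 remainder 6

58 weeks 6 days


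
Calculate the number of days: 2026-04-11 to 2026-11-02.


205 days

From April 11, 2026 to November 2, 2026
Rest of April 2026: 30 - 11 = 19
Full months: May 31, June 30, July 31, August 31, September 30, October 31
Days into November 2026: 2
Total = 19 + 31 + 30 + 31 + 31 + 30 + 31 + 2 = 205 days


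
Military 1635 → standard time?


Hour: 16
16 - 12 = 4 → PM

4:35 PM


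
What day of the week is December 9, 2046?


Sunday

Zeller's congruence:
q=9, m=12, k=46, j=20
h = (9 + ⌊13×13/5⌋ + 46 + ⌊46/4⌋ + ⌊20/4⌋ - 2×20) mod 7
= (9 + 33 + 46 + 11 + 5 - 40) mod 7
= 64 mod 7 = 1
h=1 → Sunday


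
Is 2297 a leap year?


No

Rules: divisible by 4 AND (not by 100 OR by 400)
2297 ÷ 4 = 574 remainder 1 → not divisible by 4
Not divisible by 4 → not a leap year


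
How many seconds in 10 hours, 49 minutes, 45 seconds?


38985 seconds

Hours: 10 × 3600 = 36000
Minutes: 49 × 60 = 2940
Seconds: 45
Total = 36000 + 2940 + 45 = 38985


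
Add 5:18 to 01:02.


Start: 62 minutes from midnight
Add: 318 minutes
Total: 380 minutes
Hours: 380 ÷ 60 = 6 remainder 20

06:20


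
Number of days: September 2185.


Month: September (month 9)
September has 30 days

30 days


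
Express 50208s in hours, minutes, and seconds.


13h 56m 48s

Hours: 50208 ÷ 3600 = 13 remainder 3408
Minutes: 3408 ÷ 60 = 56 remainder 48
Seconds: 48


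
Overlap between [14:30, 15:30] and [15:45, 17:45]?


0 minutes

Meeting A: 870-930 (in minutes from midnight)
Meeting B: 945-1065
Overlap start = max(870, 945) = 945
Overlap end = min(930, 1065) = 930
Overlap = max(0, 930 - 945) = 0 min


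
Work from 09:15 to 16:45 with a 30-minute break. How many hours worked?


7h 0m (420 minutes)

Total time = (16×60+45) - (9×60+15)
= 1005 - 555 = 450 min
Minus break: 450 - 30 = 420 min
= 7h 0m


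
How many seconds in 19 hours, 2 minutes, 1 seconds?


68521 seconds

Hours: 19 × 3600 = 68400
Minutes: 2 × 60 = 120
Seconds: 1
Total = 68400 + 120 + 1 = 68521


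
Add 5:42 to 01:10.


06:52

Start: 70 minutes from midnight
Add: 342 minutes
Total: 412 minutes
Hours: 412 ÷ 60 = 6 remainder 52


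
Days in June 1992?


30 days

Month: June (month 6)
June has 30 days


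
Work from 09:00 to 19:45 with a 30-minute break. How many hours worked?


10h 15m (615 minutes)

Total time = (19×60+45) - (9×60+0)
= 1185 - 540 = 645 min
Minus break: 645 - 30 = 615 min
= 10h 15m


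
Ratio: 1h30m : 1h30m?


Duration 1: 90 minutes
Duration 2: 90 minutes
Ratio = 90:90
GCD = 90
Simplified = 1:1
As a decimal: 1/1 = 1.00

1:1 (1.00)


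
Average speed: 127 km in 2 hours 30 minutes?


Distance: 127 km
Time: 2h 30m = 150 min = 150/60 = 5/2 hours
Speed = 127 ÷ (5/2) = 127 × 2 / 5 = 254/5 = 50.8 km/h

50.8 km/h


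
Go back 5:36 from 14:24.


08:48

Start: 864 minutes from midnight
Subtract: 336 minutes
Remaining: 864 - 336 = 528
Hours: 8, Minutes: 48


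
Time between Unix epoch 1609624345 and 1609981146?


356801 seconds (99.1 hours / 4.13 days)

Difference = 1609981146 - 1609624345 = 356801 seconds
In hours: 356801 / 3600 ≈ 99.1
In days: 356801 / 86400 ≈ 4.13


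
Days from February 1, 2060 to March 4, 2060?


32 days

From February 1, 2060 to March 4, 2060
Rest of February 2060: 29 - 1 = 28
Days into March 2060: 4
Total = 28 + 4 = 32 days


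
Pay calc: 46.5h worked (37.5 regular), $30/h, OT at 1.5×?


Regular: 37.5h × $30 = $1125.00
Overtime: 46.5 - 37.5 = 9.0h
OT pay: 9.0h × $30 × 1.5 = $405.00
Total = $1125.00 + $405.00 = $1530.00

$1530.00


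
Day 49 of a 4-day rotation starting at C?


Shifts: A, B, C, D
Start: C (index 2)
Day 49: (2 + 49 - 1) mod 4
= 50 mod 4
= 2
Index 2 → shift C

Shift C


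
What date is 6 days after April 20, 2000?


April 26, 2000

Start: April 20, 2000
Add 6 days
April 20 + 6 = April 26, 2000


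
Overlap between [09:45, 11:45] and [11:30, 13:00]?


Meeting A: 585-705 (in minutes from midnight)
Meeting B: 690-780
Overlap start = max(585, 690) = 690
Overlap end = min(705, 780) = 705
Overlap = max(0, 705 - 690) = 15 min

15 minutes


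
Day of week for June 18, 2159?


Monday

Zeller's congruence:
q=18, m=6, k=59, j=21
h = (18 + ⌊13×7/5⌋ + 59 + ⌊59/4⌋ + ⌊21/4⌋ - 2×21) mod 7
= (18 + 18 + 59 + 14 + 5 - 42) mod 7
= 72 mod 7 = 2
h=2 → Monday


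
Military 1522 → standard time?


3:22 PM

Hour: 15
15 - 12 = 3 → PM


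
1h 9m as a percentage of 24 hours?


Total minutes: 1×60 + 9 = 69
Day = 24×60 = 1440 minutes
Fraction = 69/1440 ≈ 0.0479
As a percentage: 69/1440 × 100 ≈ 4.79%

0.0479 (4.79%)


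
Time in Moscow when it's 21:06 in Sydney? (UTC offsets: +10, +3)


Time difference = UTC+3 - UTC+10 = -7 hours
New hour = (21 -7) mod 24
= 14 mod 24 = 14
Minutes unchanged → 14:06

14:06


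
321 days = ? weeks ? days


Weeks: 321 ÷ 7 = 45 remainder 6

45 weeks 6 days


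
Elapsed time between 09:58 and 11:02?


End time in minutes: 11×60 + 2 = 662
Start time in minutes: 9×60 + 58 = 598
Difference = 662 - 598 = 64 minutes
= 1 hours 4 minutes

1h 4m


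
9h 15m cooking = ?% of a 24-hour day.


38.5%

Time: 555 minutes
Day: 1440 minutes
Percentage = (555/1440) × 100 ≈ 38.5%


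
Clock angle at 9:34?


83.0°

Hour hand = 9×30 + 34×0.5 = 287.0°
Minute hand = 34×6 = 204°
Difference = |287.0 - 204| = 83.0°


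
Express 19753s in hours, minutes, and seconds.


5h 29m 13s

Hours: 19753 ÷ 3600 = 5 remainder 1753
Minutes: 1753 ÷ 60 = 29 remainder 13
Seconds: 13


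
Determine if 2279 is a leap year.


Rules: divisible by 4 AND (not by 100 OR by 400)
2279 ÷ 4 = 569 remainder 3 → not divisible by 4
Not divisible by 4 → not a leap year

No


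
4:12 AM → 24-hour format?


04:12

Input: 4:12 AM
AM hour stays: 4


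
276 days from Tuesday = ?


Friday

Start: Tuesday (index 1)
(1 + 276) mod 7
= 277 mod 7
= 4
Index 4 → Friday


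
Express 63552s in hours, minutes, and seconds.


Hours: 63552 ÷ 3600 = 17 remainder 2352
Minutes: 2352 ÷ 60 = 39 remainder 12
Seconds: 12

17h 39m 12s


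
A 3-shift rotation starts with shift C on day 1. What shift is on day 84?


Shifts: A, B, C
Start: C (index 2)
Day 84: (2 + 84 - 1) mod 3
= 85 mod 3
= 1
Index 1 → shift B

Shift B


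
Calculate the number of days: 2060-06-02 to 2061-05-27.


From June 2, 2060 to May 27, 2061
Rest of June 2060: 30 - 2 = 28
Full months: July 31, August 31, September 30, October 31, November 30, December 31, January 31, February 2061 28, March 31, April 30
Days into May 2061: 27
Total = 28 + 31 + 31 + 30 + 31 + 30 + 31 + 31 + 28 + 31 + 30 + 27 = 359 days

359 days


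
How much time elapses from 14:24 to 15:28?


1h 4m

End time in minutes: 15×60 + 28 = 928
Start time in minutes: 14×60 + 24 = 864
Difference = 928 - 864 = 64 minutes
= 1 hours 4 minutes


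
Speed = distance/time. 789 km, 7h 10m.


110.1 km/h

Distance: 789 km
Time: 7h 10m = 430 min = 430/60 = 43/6 hours
Speed = 789 ÷ (43/6) = 789 × 6 / 43 = 4734/43 ≈ 110.1 km/h


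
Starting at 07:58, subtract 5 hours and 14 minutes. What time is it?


Start: 478 minutes from midnight
Subtract: 314 minutes
Remaining: 478 - 314 = 164
Hours: 2, Minutes: 44

02:44


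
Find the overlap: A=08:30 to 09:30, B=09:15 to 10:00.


Meeting A: 510-570 (in minutes from midnight)
Meeting B: 555-600
Overlap start = max(510, 555) = 555
Overlap end = min(570, 600) = 570
Overlap = max(0, 570 - 555) = 15 min

15 minutes


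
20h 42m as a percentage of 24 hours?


Total minutes: 20×60 + 42 = 1242
Day = 24×60 = 1440 minutes
Fraction = 1242/1440 = 0.8625
As a percentage: 1242/1440 × 100 = 86.25%

0.8625 (86.25%)


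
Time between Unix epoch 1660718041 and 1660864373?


146332 seconds (40.6 hours / 1.69 days)

Difference = 1660864373 - 1660718041 = 146332 seconds
In hours: 146332 / 3600 ≈ 40.6
In days: 146332 / 86400 ≈ 1.69


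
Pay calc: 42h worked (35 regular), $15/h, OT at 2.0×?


$735.00

Regular: 35h × $15 = $525.00
Overtime: 42 - 35 = 7h
OT pay: 7h × $15 × 2.0 = $210.00
Total = $525.00 + $210.00 = $735.00


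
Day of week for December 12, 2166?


Zeller's congruence:
q=12, m=12, k=66, j=21
h = (12 + ⌊13×13/5⌋ + 66 + ⌊66/4⌋ + ⌊21/4⌋ - 2×21) mod 7
= (12 + 33 + 66 + 16 + 5 - 42) mod 7
= 90 mod 7 = 6
h=6 → Friday

Friday


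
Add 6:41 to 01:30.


08:11

Start: 90 minutes from midnight
Add: 401 minutes
Total: 491 minutes
Hours: 491 ÷ 60 = 8 remainder 11


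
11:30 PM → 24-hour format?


Input: 11:30 PM
PM: 11 + 12 = 23

23:30


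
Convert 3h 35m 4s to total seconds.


12904 seconds

Hours: 3 × 3600 = 10800
Minutes: 35 × 60 = 2100
Seconds: 4
Total = 10800 + 2100 + 4 = 12904


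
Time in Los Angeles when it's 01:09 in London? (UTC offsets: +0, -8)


17:09 (previous day)

Time difference = UTC-8 - UTC+0 = -8 hours
New hour = (1 -8) mod 24
= -7 mod 24 = 17
Minutes unchanged → 17:09; -7 < 0 → previous day


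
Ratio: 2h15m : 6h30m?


9:26 (0.35)

Duration 1: 135 minutes
Duration 2: 390 minutes
Ratio = 135:390
GCD = 15
Simplified = 9:26
As a decimal: 9/26 ≈ 0.35


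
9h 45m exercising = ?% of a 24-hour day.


Time: 585 minutes
Day: 1440 minutes
Percentage = (585/1440) × 100 ≈ 40.6%

40.6%


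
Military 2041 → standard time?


Hour: 20
20 - 12 = 8 → PM

8:41 PM


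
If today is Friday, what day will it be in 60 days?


Start: Friday (index 4)
(4 + 60) mod 7
= 64 mod 7
= 1
Index 1 → Tuesday

Tuesday


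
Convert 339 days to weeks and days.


Weeks: 339 ÷ 7 = 48 remainder 3

48 weeks 3 days


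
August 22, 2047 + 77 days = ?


Start: August 22, 2047
Add 77 days
August 22 → September 1: 31 - 22 + 1 = 10 days (77 - 10 = 67 left)
September 1 → October 1: 30 - 1 + 1 = 30 days (67 - 30 = 37 left)
October 1 → November 1: 31 - 1 + 1 = 31 days (37 - 31 = 6 left)
November 1 + 6 = November 7, 2047

November 7, 2047


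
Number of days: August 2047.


Month: August (month 8)
August has 31 days

31 days


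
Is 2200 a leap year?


No

Rules: divisible by 4 AND (not by 100 OR by 400)
2200 ÷ 4 = 550 exactly → divisible by 4
2200 ÷ 100 = 22 exactly → divisible by 100
2200 ÷ 400 = 5 remainder 200 → not divisible by 400
Divisible by 100 but not by 400 → not a leap year


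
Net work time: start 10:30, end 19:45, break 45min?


8h 30m (510 minutes)

Total time = (19×60+45) - (10×60+30)
= 1185 - 630 = 555 min
Minus break: 555 - 45 = 510 min
= 8h 30m


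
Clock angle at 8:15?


157.5°

Hour hand = 8×30 + 15×0.5 = 247.5°
Minute hand = 15×6 = 90°
Difference = |247.5 - 90| = 157.5°


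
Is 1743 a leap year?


No

Rules: divisible by 4 AND (not by 100 OR by 400)
1743 ÷ 4 = 435 remainder 3 → not divisible by 4
Not divisible by 4 → not a leap year


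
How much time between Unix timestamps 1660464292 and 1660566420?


102128 seconds (28.4 hours / 1.18 days)

Difference = 1660566420 - 1660464292 = 102128 seconds
In hours: 102128 / 3600 ≈ 28.4
In days: 102128 / 86400 ≈ 1.18


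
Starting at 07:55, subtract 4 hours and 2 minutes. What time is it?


Start: 475 minutes from midnight
Subtract: 242 minutes
Remaining: 475 - 242 = 233
Hours: 3, Minutes: 53

03:53


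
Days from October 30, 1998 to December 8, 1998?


39 days

From October 30, 1998 to December 8, 1998
Rest of October 1998: 31 - 30 = 1
Full months: November 30
Days into December 1998: 8
Total = 1 + 30 + 8 = 39 days


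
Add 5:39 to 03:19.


Start: 199 minutes from midnight
Add: 339 minutes
Total: 538 minutes
Hours: 538 ÷ 60 = 8 remainder 58

08:58


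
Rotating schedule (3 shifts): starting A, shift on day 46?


Shift A

Shifts: A, B, C
Start: A (index 0)
Day 46: (0 + 46 - 1) mod 3
= 45 mod 3
= 0
Index 0 → shift A


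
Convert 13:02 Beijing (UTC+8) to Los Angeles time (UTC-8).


Time difference = UTC-8 - UTC+8 = -16 hours
New hour = (13 -16) mod 24
= -3 mod 24 = 21
Minutes unchanged → 21:02; -3 < 0 → previous day

21:02 (previous day)


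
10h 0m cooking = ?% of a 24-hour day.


41.7%

Time: 600 minutes
Day: 1440 minutes
Percentage = (600/1440) × 100 ≈ 41.7%


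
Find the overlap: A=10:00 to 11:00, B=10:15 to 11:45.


45 minutes

Meeting A: 600-660 (in minutes from midnight)
Meeting B: 615-705
Overlap start = max(600, 615) = 615
Overlap end = min(660, 705) = 660
Overlap = max(0, 660 - 615) = 45 min


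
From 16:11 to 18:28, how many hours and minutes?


End time in minutes: 18×60 + 28 = 1108
Start time in minutes: 16×60 + 11 = 971
Difference = 1108 - 971 = 137 minutes
= 2 hours 17 minutes

2h 17m


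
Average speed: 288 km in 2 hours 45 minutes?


Distance: 288 km
Time: 2h 45m = 165 min = 165/60 = 11/4 hours
Speed = 288 ÷ (11/4) = 288 × 4 / 11 = 1152/11 ≈ 104.7 km/h

104.7 km/h


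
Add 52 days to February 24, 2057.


April 17, 2057

Start: February 24, 2057
Add 52 days
February 24 → March 1: 28 - 24 + 1 = 5 days (52 - 5 = 47 left)
March 1 → April 1: 31 - 1 + 1 = 31 days (47 - 31 = 16 left)
April 1 + 16 = April 17, 2057


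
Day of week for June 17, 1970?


Zeller's congruence:
q=17, m=6, k=70, j=19
h = (17 + ⌊13×7/5⌋ + 70 + ⌊70/4⌋ + ⌊19/4⌋ - 2×19) mod 7
= (17 + 18 + 70 + 17 + 4 - 38) mod 7
= 88 mod 7 = 4
h=4 → Wednesday

Wednesday


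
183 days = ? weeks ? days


26 weeks 1 days

Weeks: 183 ÷ 7 = 26 remainder 1


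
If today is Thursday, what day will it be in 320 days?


Tuesday

Start: Thursday (index 3)
(3 + 320) mod 7
= 323 mod 7
= 1
Index 1 → Tuesday


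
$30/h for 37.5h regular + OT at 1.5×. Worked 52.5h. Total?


Regular: 37.5h × $30 = $1125.00
Overtime: 52.5 - 37.5 = 15.0h
OT pay: 15.0h × $30 × 1.5 = $675.00
Total = $1125.00 + $675.00 = $1800.00

$1800.00


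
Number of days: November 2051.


30 days

Month: November (month 11)
November has 30 days


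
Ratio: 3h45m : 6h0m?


Duration 1: 225 minutes
Duration 2: 360 minutes
Ratio = 225:360
GCD = 45
Simplified = 5:8
As a decimal: 5/8 ≈ 0.63

5:8 (0.63)


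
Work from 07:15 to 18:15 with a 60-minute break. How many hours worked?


Total time = (18×60+15) - (7×60+15)
= 1095 - 435 = 660 min
Minus break: 660 - 60 = 600 min
= 10h 0m

10h 0m (600 minutes)


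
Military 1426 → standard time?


Hour: 14
14 - 12 = 2 → PM

2:26 PM


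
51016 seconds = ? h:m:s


14h 10m 16s

Hours: 51016 ÷ 3600 = 14 remainder 616
Minutes: 616 ÷ 60 = 10 remainder 16
Seconds: 16


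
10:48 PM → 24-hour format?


Input: 10:48 PM
PM: 10 + 12 = 22

22:48


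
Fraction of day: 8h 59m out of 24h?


Total minutes: 8×60 + 59 = 539
Day = 24×60 = 1440 minutes
Fraction = 539/1440 ≈ 0.3743
As a percentage: 539/1440 × 100 ≈ 37.43%

0.3743 (37.43%)


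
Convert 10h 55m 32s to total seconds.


Hours: 10 × 3600 = 36000
Minutes: 55 × 60 = 3300
Seconds: 32
Total = 36000 + 3300 + 32 = 39332

39332 seconds


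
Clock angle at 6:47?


Hour hand = 6×30 + 47×0.5 = 203.5°
Minute hand = 47×6 = 282°
Difference = |203.5 - 282| = 78.5°

78.5°


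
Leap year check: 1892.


Yes

Rules: divisible by 4 AND (not by 100 OR by 400)
1892 ÷ 4 = 473 exactly → divisible by 4
1892 ÷ 100 = 18 remainder 92 → not divisible by 100
Divisible by 4 but not by 100 → leap year


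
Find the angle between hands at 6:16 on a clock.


92.0°

Hour hand = 6×30 + 16×0.5 = 188.0°
Minute hand = 16×6 = 96°
Difference = |188.0 - 96| = 92.0°


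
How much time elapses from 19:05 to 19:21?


End time in minutes: 19×60 + 21 = 1161
Start time in minutes: 19×60 + 5 = 1145
Difference = 1161 - 1145 = 16 minutes
= 0 hours 16 minutes

0h 16m


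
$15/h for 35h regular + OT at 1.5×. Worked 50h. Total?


Regular: 35h × $15 = $525.00
Overtime: 50 - 35 = 15h
OT pay: 15h × $15 × 1.5 = $337.50
Total = $525.00 + $337.50 = $862.50

$862.50


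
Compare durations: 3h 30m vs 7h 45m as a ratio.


Duration 1: 210 minutes
Duration 2: 465 minutes
Ratio = 210:465
GCD = 15
Simplified = 14:31
As a decimal: 14/31 ≈ 0.45

14:31 (0.45)


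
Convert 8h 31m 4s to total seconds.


30664 seconds

Hours: 8 × 3600 = 28800
Minutes: 31 × 60 = 1860
Seconds: 4
Total = 28800 + 1860 + 4 = 30664


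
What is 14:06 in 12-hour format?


2:06 PM

Hour: 14
14 - 12 = 2 → PM


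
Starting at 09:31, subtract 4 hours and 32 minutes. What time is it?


Start: 571 minutes from midnight
Subtract: 272 minutes
Remaining: 571 - 272 = 299
Hours: 4, Minutes: 59

04:59


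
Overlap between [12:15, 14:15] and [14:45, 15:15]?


0 minutes

Meeting A: 735-855 (in minutes from midnight)
Meeting B: 885-915
Overlap start = max(735, 885) = 885
Overlap end = min(855, 915) = 855
Overlap = max(0, 855 - 885) = 0 min


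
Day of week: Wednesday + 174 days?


Start: Wednesday (index 2)
(2 + 174) mod 7
= 176 mod 7
= 1
Index 1 → Tuesday

Tuesday


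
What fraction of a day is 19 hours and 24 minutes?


Total minutes: 19×60 + 24 = 1164
Day = 24×60 = 1440 minutes
Fraction = 1164/1440 ≈ 0.8083
As a percentage: 1164/1440 × 100 ≈ 80.83%

0.8083 (80.83%)


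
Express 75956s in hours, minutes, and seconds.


21h 5m 56s

Hours: 75956 ÷ 3600 = 21 remainder 356
Minutes: 356 ÷ 60 = 5 remainder 56
Seconds: 56


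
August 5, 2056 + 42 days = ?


Start: August 5, 2056
Add 42 days
August 5 → September 1: 31 - 5 + 1 = 27 days (42 - 27 = 15 left)
September 1 + 15 = September 16, 2056

September 16, 2056


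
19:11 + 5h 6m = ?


Start: 1151 minutes from midnight
Add: 306 minutes
Total: 1457 minutes
Hours: 1457 ÷ 60 = 24 remainder 17
24 ≥ 24 → 24 - 24 = 0 (next day)

00:17 (next day)


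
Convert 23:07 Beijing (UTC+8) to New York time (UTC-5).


10:07

Time difference = UTC-5 - UTC+8 = -13 hours
New hour = (23 -13) mod 24
= 10 mod 24 = 10
Minutes unchanged → 10:07


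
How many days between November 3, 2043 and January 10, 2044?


From November 3, 2043 to January 10, 2044
Rest of November 2043: 30 - 3 = 27
Full months: December 31
Days into January 2044: 10
Total = 27 + 31 + 10 = 68 days

68 days


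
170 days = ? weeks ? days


Weeks: 170 ÷ 7 = 24 remainder 2

24 weeks 2 days


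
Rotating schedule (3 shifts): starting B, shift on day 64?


Shifts: A, B, C
Start: B (index 1)
Day 64: (1 + 64 - 1) mod 3
= 64 mod 3
= 1
Index 1 → shift B

Shift B


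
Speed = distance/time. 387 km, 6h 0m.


64.5 km/h

Distance: 387 km
Time: 6 hours
Speed = 387 / 6 = 64.5 km/h


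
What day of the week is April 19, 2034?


Wednesday

Zeller's congruence:
q=19, m=4, k=34, j=20
h = (19 + ⌊13×5/5⌋ + 34 + ⌊34/4⌋ + ⌊20/4⌋ - 2×20) mod 7
= (19 + 13 + 34 + 8 + 5 - 40) mod 7
= 39 mod 7 = 4
h=4 → Wednesday


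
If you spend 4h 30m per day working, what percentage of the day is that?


Time: 270 minutes
Day: 1440 minutes
Percentage = (270/1440) × 100 ≈ 18.8%

18.8%


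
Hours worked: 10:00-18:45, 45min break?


Total time = (18×60+45) - (10×60+0)
= 1125 - 600 = 525 min
Minus break: 525 - 45 = 480 min
= 8h 0m

8h 0m (480 minutes)


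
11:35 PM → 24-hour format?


Input: 11:35 PM
PM: 11 + 12 = 23

23:35


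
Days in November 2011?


Month: November (month 11)
November has 30 days

30 days


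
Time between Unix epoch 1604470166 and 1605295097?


Difference = 1605295097 - 1604470166 = 824931 seconds
In hours: 824931 / 3600 ≈ 229.1
In days: 824931 / 86400 ≈ 9.55

824931 seconds (229.1 hours / 9.55 days)


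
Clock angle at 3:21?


25.5°

Hour hand = 3×30 + 21×0.5 = 100.5°
Minute hand = 21×6 = 126°
Difference = |100.5 - 126| = 25.5°


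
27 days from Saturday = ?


Start: Saturday (index 5)
(5 + 27) mod 7
= 32 mod 7
= 4
Index 4 → Friday

Friday


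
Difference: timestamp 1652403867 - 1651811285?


592582 seconds (164.6 hours / 6.86 days)

Difference = 1652403867 - 1651811285 = 592582 seconds
In hours: 592582 / 3600 ≈ 164.6
In days: 592582 / 86400 ≈ 6.86


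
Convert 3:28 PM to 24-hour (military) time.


15:28

Input: 3:28 PM
PM: 3 + 12 = 15


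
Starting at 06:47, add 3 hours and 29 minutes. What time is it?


Start: 407 minutes from midnight
Add: 209 minutes
Total: 616 minutes
Hours: 616 ÷ 60 = 10 remainder 16

10:16


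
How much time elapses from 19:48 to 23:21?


End time in minutes: 23×60 + 21 = 1401
Start time in minutes: 19×60 + 48 = 1188
Difference = 1401 - 1188 = 213 minutes
= 3 hours 33 minutes

3h 33m


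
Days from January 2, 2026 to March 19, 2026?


76 days

From January 2, 2026 to March 19, 2026
Rest of January 2026: 31 - 2 = 29
Full months: February 2026 28
Days into March 2026: 19
Total = 29 + 28 + 19 = 76 days


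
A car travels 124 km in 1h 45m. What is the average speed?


Distance: 124 km
Time: 1h 45m = 105 min = 105/60 = 7/4 hours
Speed = 124 ÷ (7/4) = 124 × 4 / 7 = 496/7 ≈ 70.9 km/h

70.9 km/h


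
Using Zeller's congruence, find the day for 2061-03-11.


Friday

Zeller's congruence:
q=11, m=3, k=61, j=20
h = (11 + ⌊13×4/5⌋ + 61 + ⌊61/4⌋ + ⌊20/4⌋ - 2×20) mod 7
= (11 + 10 + 61 + 15 + 5 - 40) mod 7
= 62 mod 7 = 6
h=6 → Friday


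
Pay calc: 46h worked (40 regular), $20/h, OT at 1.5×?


Regular: 40h × $20 = $800.00
Overtime: 46 - 40 = 6h
OT pay: 6h × $20 × 1.5 = $180.00
Total = $800.00 + $180.00 = $980.00

$980.00


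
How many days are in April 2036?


Month: April (month 4)
April has 30 days

30 days


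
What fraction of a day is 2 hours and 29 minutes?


Total minutes: 2×60 + 29 = 149
Day = 24×60 = 1440 minutes
Fraction = 149/1440 ≈ 0.1035
As a percentage: 149/1440 × 100 ≈ 10.35%

0.1035 (10.35%)


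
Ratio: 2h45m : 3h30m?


11:14 (0.79)

Duration 1: 165 minutes
Duration 2: 210 minutes
Ratio = 165:210
GCD = 15
Simplified = 11:14
As a decimal: 11/14 ≈ 0.79


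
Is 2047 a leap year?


Rules: divisible by 4 AND (not by 100 OR by 400)
2047 ÷ 4 = 511 remainder 3 → not divisible by 4
Not divisible by 4 → not a leap year

No


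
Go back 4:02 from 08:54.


Start: 534 minutes from midnight
Subtract: 242 minutes
Remaining: 534 - 242 = 292
Hours: 4, Minutes: 52

04:52


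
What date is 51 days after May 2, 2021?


June 22, 2021

Start: May 2, 2021
Add 51 days
May 2 → June 1: 31 - 2 + 1 = 30 days (51 - 30 = 21 left)
June 1 + 21 = June 22, 2021


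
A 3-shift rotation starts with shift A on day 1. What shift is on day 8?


Shift B

Shifts: A, B, C
Start: A (index 0)
Day 8: (0 + 8 - 1) mod 3
= 7 mod 3
= 1
Index 1 → shift B


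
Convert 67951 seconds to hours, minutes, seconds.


Hours: 67951 ÷ 3600 = 18 remainder 3151
Minutes: 3151 ÷ 60 = 52 remainder 31
Seconds: 31

18h 52m 31s


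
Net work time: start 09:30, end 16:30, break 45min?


Total time = (16×60+30) - (9×60+30)
= 990 - 570 = 420 min
Minus break: 420 - 45 = 375 min
= 6h 15m

6h 15m (375 minutes)


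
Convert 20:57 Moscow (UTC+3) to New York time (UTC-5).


12:57

Time difference = UTC-5 - UTC+3 = -8 hours
New hour = (20 -8) mod 24
= 12 mod 24 = 12
Minutes unchanged → 12:57


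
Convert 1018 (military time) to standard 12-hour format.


Hour: 10
10 < 12 → AM

10:18 AM


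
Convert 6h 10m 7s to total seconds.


22207 seconds

Hours: 6 × 3600 = 21600
Minutes: 10 × 60 = 600
Seconds: 7
Total = 21600 + 600 + 7 = 22207


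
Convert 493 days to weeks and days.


70 weeks 3 days

Weeks: 493 ÷ 7 = 70 remainder 3


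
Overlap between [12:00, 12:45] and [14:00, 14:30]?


0 minutes

Meeting A: 720-765 (in minutes from midnight)
Meeting B: 840-870
Overlap start = max(720, 840) = 840
Overlap end = min(765, 870) = 765
Overlap = max(0, 765 - 840) = 0 min


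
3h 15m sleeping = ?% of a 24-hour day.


Time: 195 minutes
Day: 1440 minutes
Percentage = (195/1440) × 100 ≈ 13.5%

13.5%


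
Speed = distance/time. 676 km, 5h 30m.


Distance: 676 km
Time: 5h 30m = 330 min = 330/60 = 11/2 hours
Speed = 676 ÷ (11/2) = 676 × 2 / 11 = 1352/11 ≈ 122.9 km/h

122.9 km/h


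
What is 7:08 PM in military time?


Input: 7:08 PM
PM: 7 + 12 = 19

19:08


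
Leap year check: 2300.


Rules: divisible by 4 AND (not by 100 OR by 400)
2300 ÷ 4 = 575 exactly → divisible by 4
2300 ÷ 100 = 23 exactly → divisible by 100
2300 ÷ 400 = 5 remainder 300 → not divisible by 400
Divisible by 100 but not by 400 → not a leap year

No


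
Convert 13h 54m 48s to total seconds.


50088 seconds

Hours: 13 × 3600 = 46800
Minutes: 54 × 60 = 3240
Seconds: 48
Total = 46800 + 3240 + 48 = 50088


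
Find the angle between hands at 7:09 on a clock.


Hour hand = 7×30 + 9×0.5 = 214.5°
Minute hand = 9×6 = 54°
Difference = |214.5 - 54| = 160.5°

160.5°


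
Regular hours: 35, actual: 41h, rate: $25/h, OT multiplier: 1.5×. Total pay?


Regular: 35h × $25 = $875.00
Overtime: 41 - 35 = 6h
OT pay: 6h × $25 × 1.5 = $225.00
Total = $875.00 + $225.00 = $1100.00

$1100.00


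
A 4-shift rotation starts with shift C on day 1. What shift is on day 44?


Shifts: A, B, C, D
Start: C (index 2)
Day 44: (2 + 44 - 1) mod 4
= 45 mod 4
= 1
Index 1 → shift B

Shift B


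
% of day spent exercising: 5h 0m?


20.8%

Time: 300 minutes
Day: 1440 minutes
Percentage = (300/1440) × 100 ≈ 20.8%


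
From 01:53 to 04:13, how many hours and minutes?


2h 20m

End time in minutes: 4×60 + 13 = 253
Start time in minutes: 1×60 + 53 = 113
Difference = 253 - 113 = 140 minutes
= 2 hours 20 minutes


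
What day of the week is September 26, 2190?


Zeller's congruence:
q=26, m=9, k=90, j=21
h = (26 + ⌊13×10/5⌋ + 90 + ⌊90/4⌋ + ⌊21/4⌋ - 2×21) mod 7
= (26 + 26 + 90 + 22 + 5 - 42) mod 7
= 127 mod 7 = 1
h=1 → Sunday

Sunday


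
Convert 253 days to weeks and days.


Weeks: 253 ÷ 7 = 36 remainder 1

36 weeks 1 days


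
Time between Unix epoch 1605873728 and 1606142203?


268475 seconds (74.6 hours / 3.11 days)

Difference = 1606142203 - 1605873728 = 268475 seconds
In hours: 268475 / 3600 ≈ 74.6
In days: 268475 / 86400 ≈ 3.11


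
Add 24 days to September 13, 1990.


October 7, 1990

Start: September 13, 1990
Add 24 days
September 13 → October 1: 30 - 13 + 1 = 18 days (24 - 18 = 6 left)
October 1 + 6 = October 7, 1990


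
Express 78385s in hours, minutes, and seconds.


Hours: 78385 ÷ 3600 = 21 remainder 2785
Minutes: 2785 ÷ 60 = 46 remainder 25
Seconds: 25

21h 46m 25s


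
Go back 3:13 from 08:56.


05:43

Start: 536 minutes from midnight
Subtract: 193 minutes
Remaining: 536 - 193 = 343
Hours: 5, Minutes: 43


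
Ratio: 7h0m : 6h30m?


14:13 (1.08)

Duration 1: 420 minutes
Duration 2: 390 minutes
Ratio = 420:390
GCD = 30
Simplified = 14:13
As a decimal: 14/13 ≈ 1.08


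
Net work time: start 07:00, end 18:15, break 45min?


10h 30m (630 minutes)

Total time = (18×60+15) - (7×60+0)
= 1095 - 420 = 675 min
Minus break: 675 - 45 = 630 min
= 10h 30m


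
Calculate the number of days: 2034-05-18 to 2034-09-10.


From May 18, 2034 to September 10, 2034
Rest of May 2034: 31 - 18 = 13
Full months: June 30, July 31, August 31
Days into September 2034: 10
Total = 13 + 30 + 31 + 31 + 10 = 115 days

115 days


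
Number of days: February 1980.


Month: February (month 2)
February: 28 or 29 (leap year)
1980 leap year? Yes

29 days


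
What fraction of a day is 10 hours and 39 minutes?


0.4438 (44.38%)

Total minutes: 10×60 + 39 = 639
Day = 24×60 = 1440 minutes
Fraction = 639/1440 ≈ 0.4438
As a percentage: 639/1440 × 100 ≈ 44.38%


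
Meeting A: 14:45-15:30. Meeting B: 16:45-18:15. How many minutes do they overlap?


Meeting A: 885-930 (in minutes from midnight)
Meeting B: 1005-1095
Overlap start = max(885, 1005) = 1005
Overlap end = min(930, 1095) = 930
Overlap = max(0, 930 - 1005) = 0 min

0 minutes


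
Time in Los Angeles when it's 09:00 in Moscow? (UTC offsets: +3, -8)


Time difference = UTC-8 - UTC+3 = -11 hours
New hour = (9 -11) mod 24
= -2 mod 24 = 22
Minutes unchanged → 22:00; -2 < 0 → previous day

22:00 (previous day)


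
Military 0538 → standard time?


5:38 AM

Hour: 5
5 < 12 → AM


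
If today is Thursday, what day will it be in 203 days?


Start: Thursday (index 3)
(3 + 203) mod 7
= 206 mod 7
= 3
Index 3 → Thursday

Thursday


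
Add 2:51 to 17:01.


Start: 1021 minutes from midnight
Add: 171 minutes
Total: 1192 minutes
Hours: 1192 ÷ 60 = 19 remainder 52

19:52


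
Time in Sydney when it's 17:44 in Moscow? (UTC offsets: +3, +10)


00:44 (next day)

Time difference = UTC+10 - UTC+3 = +7 hours
New hour = (17 + 7) mod 24
= 24 mod 24 = 0
Minutes unchanged → 00:44; 24 ≥ 24 → next day


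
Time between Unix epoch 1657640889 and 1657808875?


167986 seconds (46.7 hours / 1.94 days)

Difference = 1657808875 - 1657640889 = 167986 seconds
In hours: 167986 / 3600 ≈ 46.7
In days: 167986 / 86400 ≈ 1.94


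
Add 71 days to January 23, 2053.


Start: January 23, 2053
Add 71 days
January 23 → February 1: 31 - 23 + 1 = 9 days (71 - 9 = 62 left)
February 1 → March 1: 28 - 1 + 1 = 28 days (62 - 28 = 34 left)
March 1 → April 1: 31 - 1 + 1 = 31 days (34 - 31 = 3 left)
April 1 + 3 = April 4, 2053

April 4, 2053


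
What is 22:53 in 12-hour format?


Hour: 22
22 - 12 = 10 → PM

10:53 PM


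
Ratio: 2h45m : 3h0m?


Duration 1: 165 minutes
Duration 2: 180 minutes
Ratio = 165:180
GCD = 15
Simplified = 11:12
As a decimal: 11/12 ≈ 0.92

11:12 (0.92)


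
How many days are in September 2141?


30 days

Month: September (month 9)
September has 30 days


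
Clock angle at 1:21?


Hour hand = 1×30 + 21×0.5 = 40.5°
Minute hand = 21×6 = 126°
Difference = |40.5 - 126| = 85.5°

85.5°


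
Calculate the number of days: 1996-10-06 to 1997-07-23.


From October 6, 1996 to July 23, 1997
Rest of October 1996: 31 - 6 = 25
Full months: November 30, December 31, January 31, February 1997 28, March 31, April 30, May 31, June 30
Days into July 1997: 23
Total = 25 + 30 + 31 + 31 + 28 + 31 + 30 + 31 + 30 + 23 = 290 days

290 days


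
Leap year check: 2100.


No

Rules: divisible by 4 AND (not by 100 OR by 400)
2100 ÷ 4 = 525 exactly → divisible by 4
2100 ÷ 100 = 21 exactly → divisible by 100
2100 ÷ 400 = 5 remainder 100 → not divisible by 400
Divisible by 100 but not by 400 → not a leap year


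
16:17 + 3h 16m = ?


Start: 977 minutes from midnight
Add: 196 minutes
Total: 1173 minutes
Hours: 1173 ÷ 60 = 19 remainder 33

19:33


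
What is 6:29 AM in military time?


06:29

Input: 6:29 AM
AM hour stays: 6


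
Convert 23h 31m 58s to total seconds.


84718 seconds

Hours: 23 × 3600 = 82800
Minutes: 31 × 60 = 1860
Seconds: 58
Total = 82800 + 1860 + 58 = 84718


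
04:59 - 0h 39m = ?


Start: 299 minutes from midnight
Subtract: 39 minutes
Remaining: 299 - 39 = 260
Hours: 4, Minutes: 20

04:20


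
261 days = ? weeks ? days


Weeks: 261 ÷ 7 = 37 remainder 2

37 weeks 2 days


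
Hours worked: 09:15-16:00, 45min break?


6h 0m (360 minutes)

Total time = (16×60+0) - (9×60+15)
= 960 - 555 = 405 min
Minus break: 405 - 45 = 360 min
= 6h 0m


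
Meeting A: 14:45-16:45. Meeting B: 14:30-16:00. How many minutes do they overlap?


75 minutes

Meeting A: 885-1005 (in minutes from midnight)
Meeting B: 870-960
Overlap start = max(885, 870) = 885
Overlap end = min(1005, 960) = 960
Overlap = max(0, 960 - 885) = 75 min


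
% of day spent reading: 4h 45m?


19.8%

Time: 285 minutes
Day: 1440 minutes
Percentage = (285/1440) × 100 ≈ 19.8%


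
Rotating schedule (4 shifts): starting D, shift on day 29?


Shift D

Shifts: A, B, C, D
Start: D (index 3)
Day 29: (3 + 29 - 1) mod 4
= 31 mod 4
= 3
Index 3 → shift D


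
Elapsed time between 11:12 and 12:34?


1h 22m

End time in minutes: 12×60 + 34 = 754
Start time in minutes: 11×60 + 12 = 672
Difference = 754 - 672 = 82 minutes
= 1 hours 22 minutes


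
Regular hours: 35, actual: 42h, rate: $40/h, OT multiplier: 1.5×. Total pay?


$1820.00

Regular: 35h × $40 = $1400.00
Overtime: 42 - 35 = 7h
OT pay: 7h × $40 × 1.5 = $420.00
Total = $1400.00 + $420.00 = $1820.00


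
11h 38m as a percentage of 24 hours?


Total minutes: 11×60 + 38 = 698
Day = 24×60 = 1440 minutes
Fraction = 698/1440 ≈ 0.4847
As a percentage: 698/1440 × 100 ≈ 48.47%

0.4847 (48.47%)


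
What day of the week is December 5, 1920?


Sunday

Zeller's congruence:
q=5, m=12, k=20, j=19
h = (5 + ⌊13×13/5⌋ + 20 + ⌊20/4⌋ + ⌊19/4⌋ - 2×19) mod 7
= (5 + 33 + 20 + 5 + 4 - 38) mod 7
= 29 mod 7 = 1
h=1 → Sunday


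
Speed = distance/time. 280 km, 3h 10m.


Distance: 280 km
Time: 3h 10m = 190 min = 190/60 = 19/6 hours
Speed = 280 ÷ (19/6) = 280 × 6 / 19 = 1680/19 ≈ 88.4 km/h

88.4 km/h


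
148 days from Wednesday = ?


Thursday

Start: Wednesday (index 2)
(2 + 148) mod 7
= 150 mod 7
= 3
Index 3 → Thursday


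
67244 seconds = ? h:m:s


18h 40m 44s

Hours: 67244 ÷ 3600 = 18 remainder 2444
Minutes: 2444 ÷ 60 = 40 remainder 44
Seconds: 44


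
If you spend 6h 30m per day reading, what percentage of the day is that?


Time: 390 minutes
Day: 1440 minutes
Percentage = (390/1440) × 100 ≈ 27.1%

27.1%


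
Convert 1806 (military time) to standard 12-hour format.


6:06 PM

Hour: 18
18 - 12 = 6 → PM


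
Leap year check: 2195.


Rules: divisible by 4 AND (not by 100 OR by 400)
2195 ÷ 4 = 548 remainder 3 → not divisible by 4
Not divisible by 4 → not a leap year

No


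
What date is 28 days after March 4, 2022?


April 1, 2022

Start: March 4, 2022
Add 28 days
March 4 → April 1: 31 - 4 + 1 = 28 days (28 - 28 = 0 left)
Land exactly on April 1, 2022


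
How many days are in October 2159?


Month: October (month 10)
October has 31 days

31 days


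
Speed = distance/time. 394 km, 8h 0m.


Distance: 394 km
Time: 8 hours
Speed = 394 / 8 ≈ 49.3 km/h

49.3 km/h


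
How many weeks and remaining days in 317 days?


Weeks: 317 ÷ 7 = 45 remainder 2

45 weeks 2 days


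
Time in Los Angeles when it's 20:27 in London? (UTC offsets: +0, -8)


Time difference = UTC-8 - UTC+0 = -8 hours
New hour = (20 -8) mod 24
= 12 mod 24 = 12
Minutes unchanged → 12:27

12:27


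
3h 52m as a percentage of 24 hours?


0.1611 (16.11%)

Total minutes: 3×60 + 52 = 232
Day = 24×60 = 1440 minutes
Fraction = 232/1440 ≈ 0.1611
As a percentage: 232/1440 × 100 ≈ 16.11%


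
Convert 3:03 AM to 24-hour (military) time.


Input: 3:03 AM
AM hour stays: 3

03:03


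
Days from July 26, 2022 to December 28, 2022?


From July 26, 2022 to December 28, 2022
Rest of July 2022: 31 - 26 = 5
Full months: August 31, September 30, October 31, November 30
Days into December 2022: 28
Total = 5 + 31 + 30 + 31 + 30 + 28 = 155 days

155 days


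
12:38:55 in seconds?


Hours: 12 × 3600 = 43200
Minutes: 38 × 60 = 2280
Seconds: 55
Total = 43200 + 2280 + 55 = 45535

45535 seconds


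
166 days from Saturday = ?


Thursday

Start: Saturday (index 5)
(5 + 166) mod 7
= 171 mod 7
= 3
Index 3 → Thursday


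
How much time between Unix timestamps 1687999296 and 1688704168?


704872 seconds (195.8 hours / 8.16 days)

Difference = 1688704168 - 1687999296 = 704872 seconds
In hours: 704872 / 3600 ≈ 195.8
In days: 704872 / 86400 ≈ 8.16


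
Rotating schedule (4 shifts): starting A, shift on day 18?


Shift B

Shifts: A, B, C, D
Start: A (index 0)
Day 18: (0 + 18 - 1) mod 4
= 17 mod 4
= 1
Index 1 → shift B


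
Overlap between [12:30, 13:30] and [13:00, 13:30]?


Meeting A: 750-810 (in minutes from midnight)
Meeting B: 780-810
Overlap start = max(750, 780) = 780
Overlap end = min(810, 810) = 810
Overlap = max(0, 810 - 780) = 30 min

30 minutes
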